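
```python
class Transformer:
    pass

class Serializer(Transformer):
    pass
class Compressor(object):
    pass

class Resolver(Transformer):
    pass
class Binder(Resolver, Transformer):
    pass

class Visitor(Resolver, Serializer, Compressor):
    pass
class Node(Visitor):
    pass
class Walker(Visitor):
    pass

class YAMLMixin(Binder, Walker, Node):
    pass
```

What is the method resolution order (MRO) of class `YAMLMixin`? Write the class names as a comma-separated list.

L[YAMLMixin] = YAMLMixin + merge(L[Binder], L[Walker], L[Node], [Binder Walker Node])
  take Binder:  [Binder Resolver Transformer object] + [Walker Visitor Resolver Serializer Transformer Compressor object] + [Node Visitor Resolver Serializer Transformer Compressor object] + [Binder Walker Node]
  take Walker:  [Resolver Transformer object] + [Walker Visitor Resolver Serializer Transformer Compressor object] + [Node Visitor Resolver Serializer Transformer Compressor object] + [Walker Node]
  take Node:  [Resolver Transformer object] + [Visitor Resolver Serializer Transformer Compressor object] + [Node Visitor Resolver Serializer Transformer Compressor object] + [Node]
  take Visitor:  [Resolver Transformer object] + [Visitor Resolver Serializer Transformer Compressor object] + [Visitor Resolver Serializer Transformer Compressor object]
  take Resolver:  [Resolver Transformer object] + [Resolver Serializer Transformer Compressor object] + [Resolver Serializer Transformer Compressor object]
  take Serializer:  [Transformer object] + [Serializer Transformer Compressor object] + [Serializer Transformer Compressor object]
  take Transformer:  [Transformer object] + [Transformer Compressor object] + [Transformer Compressor object]
  take Compressor:  [object] + [Compressor object] + [Compressor object]
  take object:  [object] + [object] + [object]

YAMLMixin, Binder, Walker, Node, Visitor, Resolver, Serializer, Transformer, Compressor, object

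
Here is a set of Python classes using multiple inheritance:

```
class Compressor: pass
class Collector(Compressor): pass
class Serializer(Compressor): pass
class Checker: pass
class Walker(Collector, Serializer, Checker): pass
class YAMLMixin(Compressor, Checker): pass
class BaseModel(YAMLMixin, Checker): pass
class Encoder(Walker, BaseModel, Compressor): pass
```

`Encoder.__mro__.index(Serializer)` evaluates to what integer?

L[Encoder] = Encoder + merge(L[Walker], L[BaseModel], L[Compressor], [Walker BaseModel Compressor])
  take Walker:  [Walker Collector Serializer Compressor Checker object] + [BaseModel YAMLMixin Compressor Checker object] + [Compressor object] + [Walker BaseModel Compressor]
  take Collector:  [Collector Serializer Compressor Checker object] + [BaseModel YAMLMixin Compressor Checker object] + [Compressor object] + [BaseModel Compressor]
  take Serializer:  [Serializer Compressor Checker object] + [BaseModel YAMLMixin Compressor Checker object] + [Compressor object] + [BaseModel Compressor]
  take BaseModel:  [Compressor Checker object] + [BaseModel YAMLMixin Compressor Checker object] + [Compressor object] + [BaseModel Compressor]
  take YAMLMixin:  [Compressor Checker object] + [YAMLMixin Compressor Checker object] + [Compressor object] + [Compressor]
  take Compressor:  [Compressor Checker object] + [Compressor Checker object] + [Compressor object] + [Compressor]
  take Checker:  [Checker object] + [Checker object] + [object]
  take object:  [object] + [object] + [object]
MRO: Encoder Walker Collector Serializer BaseModel YAMLMixin Compressor Checker object
Serializer sits at index 3.

3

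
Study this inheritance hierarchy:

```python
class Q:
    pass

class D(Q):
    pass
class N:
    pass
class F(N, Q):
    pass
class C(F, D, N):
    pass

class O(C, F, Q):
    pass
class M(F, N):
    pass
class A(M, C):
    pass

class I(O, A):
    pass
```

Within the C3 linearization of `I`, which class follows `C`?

F

L[I] = I + merge(L[O], L[A], [O A])
  take O:  [O C F D N Q object] + [A M C F D N Q object] + [O A]
  take A:  [C F D N Q object] + [A M C F D N Q object] + [A]
  take M:  [C F D N Q object] + [M C F D N Q object]
  take C:  [C F D N Q object] + [C F D N Q object]
  take F:  [F D N Q object] + [F D N Q object]
  take D:  [D N Q object] + [D N Q object]
  take N:  [N Q object] + [N Q object]
  take Q:  [Q object] + [Q object]
  take object:  [object] + [object]
MRO: I O A M C F D N Q object
C is at position 4; next is F.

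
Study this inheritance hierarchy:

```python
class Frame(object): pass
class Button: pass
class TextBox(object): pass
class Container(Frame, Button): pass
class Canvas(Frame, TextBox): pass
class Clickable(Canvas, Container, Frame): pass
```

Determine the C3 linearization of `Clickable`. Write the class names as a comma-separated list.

L[Clickable] = Clickable + merge(L[Canvas], L[Container], L[Frame], [Canvas Container Frame])
  take Canvas:  [Canvas Frame TextBox object] + [Container Frame Button object] + [Frame object] + [Canvas Container Frame]
  take Container:  [Frame TextBox object] + [Container Frame Button object] + [Frame object] + [Container Frame]
  take Frame:  [Frame TextBox object] + [Frame Button object] + [Frame object] + [Frame]
  take TextBox:  [TextBox object] + [Button object] + [object]
  take Button:  [object] + [Button object] + [object]
  take object:  [object] + [object] + [object]

Clickable, Canvas, Container, Frame, TextBox, Button, object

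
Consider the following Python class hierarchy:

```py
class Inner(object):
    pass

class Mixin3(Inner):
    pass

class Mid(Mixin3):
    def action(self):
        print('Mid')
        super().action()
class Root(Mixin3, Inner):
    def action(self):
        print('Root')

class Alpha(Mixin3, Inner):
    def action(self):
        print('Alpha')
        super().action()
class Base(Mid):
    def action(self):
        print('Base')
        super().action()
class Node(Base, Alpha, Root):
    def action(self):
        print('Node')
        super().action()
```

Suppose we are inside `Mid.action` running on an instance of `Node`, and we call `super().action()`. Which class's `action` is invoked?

L[Node] = Node + merge(L[Base], L[Alpha], L[Root], [Base Alpha Root])
  take Base:  [Base Mid Mixin3 Inner object] + [Alpha Mixin3 Inner object] + [Root Mixin3 Inner object] + [Base Alpha Root]
  take Mid:  [Mid Mixin3 Inner object] + [Alpha Mixin3 Inner object] + [Root Mixin3 Inner object] + [Alpha Root]
  take Alpha:  [Mixin3 Inner object] + [Alpha Mixin3 Inner object] + [Root Mixin3 Inner object] + [Alpha Root]
  take Root:  [Mixin3 Inner object] + [Mixin3 Inner object] + [Root Mixin3 Inner object] + [Root]
  take Mixin3:  [Mixin3 Inner object] + [Mixin3 Inner object] + [Mixin3 Inner object]
  take Inner:  [Inner object] + [Inner object] + [Inner object]
  take object:  [object] + [object] + [object]
MRO: Node Base Mid Alpha Root Mixin3 Inner object
super() in Mid.action on a Node instance goes to the class after Mid in Node's MRO: Alpha.

Alpha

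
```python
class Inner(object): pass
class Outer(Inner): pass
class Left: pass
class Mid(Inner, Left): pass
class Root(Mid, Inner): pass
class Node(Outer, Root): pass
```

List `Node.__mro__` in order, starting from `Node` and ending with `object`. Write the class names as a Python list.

[Node, Outer, Root, Mid, Inner, Left, object]

L[Node] = Node + merge(L[Outer], L[Root], [Outer Root])
  take Outer:  [Outer Inner object] + [Root Mid Inner Left object] + [Outer Root]
  take Root:  [Inner object] + [Root Mid Inner Left object] + [Root]
  take Mid:  [Inner object] + [Mid Inner Left object]
  take Inner:  [Inner object] + [Inner Left object]
  take Left:  [object] + [Left object]
  take object:  [object] + [object]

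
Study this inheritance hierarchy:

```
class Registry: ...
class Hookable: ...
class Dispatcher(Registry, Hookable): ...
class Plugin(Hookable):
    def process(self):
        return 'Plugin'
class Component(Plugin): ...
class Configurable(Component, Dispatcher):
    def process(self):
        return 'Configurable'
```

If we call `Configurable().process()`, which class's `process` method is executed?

L[Configurable] = Configurable + merge(L[Component], L[Dispatcher], [Component Dispatcher])
  take Component:  [Component Plugin Hookable object] + [Dispatcher Registry Hookable object] + [Component Dispatcher]
  take Plugin:  [Plugin Hookable object] + [Dispatcher Registry Hookable object] + [Dispatcher]
  take Dispatcher:  [Hookable object] + [Dispatcher Registry Hookable object] + [Dispatcher]
  take Registry:  [Hookable object] + [Registry Hookable object]
  take Hookable:  [Hookable object] + [Hookable object]
  take object:  [object] + [object]
MRO: Configurable Component Plugin Dispatcher Registry Hookable object
process is defined in: Configurable, Plugin. First along the MRO is Configurable.

Configurable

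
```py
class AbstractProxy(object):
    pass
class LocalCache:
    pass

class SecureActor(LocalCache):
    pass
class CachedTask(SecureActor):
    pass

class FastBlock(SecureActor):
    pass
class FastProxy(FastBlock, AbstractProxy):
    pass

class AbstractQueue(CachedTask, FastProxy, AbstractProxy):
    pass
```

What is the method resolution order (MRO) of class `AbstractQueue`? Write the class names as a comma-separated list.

AbstractQueue, CachedTask, FastProxy, FastBlock, SecureActor, LocalCache, AbstractProxy, object

L[AbstractQueue] = AbstractQueue + merge(L[CachedTask], L[FastProxy], L[AbstractProxy], [CachedTask FastProxy AbstractProxy])
  take CachedTask:  [CachedTask SecureActor LocalCache object] + [FastProxy FastBlock SecureActor LocalCache AbstractProxy object] + [AbstractProxy object] + [CachedTask FastProxy AbstractProxy]
  take FastProxy:  [SecureActor LocalCache object] + [FastProxy FastBlock SecureActor LocalCache AbstractProxy object] + [AbstractProxy object] + [FastProxy AbstractProxy]
  take FastBlock:  [SecureActor LocalCache object] + [FastBlock SecureActor LocalCache AbstractProxy object] + [AbstractProxy object] + [AbstractProxy]
  take SecureActor:  [SecureActor LocalCache object] + [SecureActor LocalCache AbstractProxy object] + [AbstractProxy object] + [AbstractProxy]
  take LocalCache:  [LocalCache object] + [LocalCache AbstractProxy object] + [AbstractProxy object] + [AbstractProxy]
  take AbstractProxy:  [object] + [AbstractProxy object] + [AbstractProxy object] + [AbstractProxy]
  take object:  [object] + [object] + [object]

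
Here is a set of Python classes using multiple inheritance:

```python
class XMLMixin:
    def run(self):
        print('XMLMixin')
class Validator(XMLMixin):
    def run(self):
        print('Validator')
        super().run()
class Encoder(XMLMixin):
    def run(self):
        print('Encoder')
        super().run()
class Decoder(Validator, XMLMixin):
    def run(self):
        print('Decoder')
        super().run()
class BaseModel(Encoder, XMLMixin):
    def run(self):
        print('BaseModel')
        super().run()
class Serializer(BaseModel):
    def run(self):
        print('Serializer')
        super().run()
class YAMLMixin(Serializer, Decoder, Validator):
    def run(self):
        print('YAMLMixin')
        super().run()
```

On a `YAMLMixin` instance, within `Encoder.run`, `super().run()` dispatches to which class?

L[YAMLMixin] = YAMLMixin + merge(L[Serializer], L[Decoder], L[Validator], [Serializer Decoder Validator])
  take Serializer:  [Serializer BaseModel Encoder XMLMixin object] + [Decoder Validator XMLMixin object] + [Validator XMLMixin object] + [Serializer Decoder Validator]
  take BaseModel:  [BaseModel Encoder XMLMixin object] + [Decoder Validator XMLMixin object] + [Validator XMLMixin object] + [Decoder Validator]
  take Encoder:  [Encoder XMLMixin object] + [Decoder Validator XMLMixin object] + [Validator XMLMixin object] + [Decoder Validator]
  take Decoder:  [XMLMixin object] + [Decoder Validator XMLMixin object] + [Validator XMLMixin object] + [Decoder Validator]
  take Validator:  [XMLMixin object] + [Validator XMLMixin object] + [Validator XMLMixin object] + [Validator]
  take XMLMixin:  [XMLMixin object] + [XMLMixin object] + [XMLMixin object]
  take object:  [object] + [object] + [object]
MRO: YAMLMixin Serializer BaseModel Encoder Decoder Validator XMLMixin object
super() in Encoder.run on a YAMLMixin instance goes to the class after Encoder in YAMLMixin's MRO: Decoder.

Decoder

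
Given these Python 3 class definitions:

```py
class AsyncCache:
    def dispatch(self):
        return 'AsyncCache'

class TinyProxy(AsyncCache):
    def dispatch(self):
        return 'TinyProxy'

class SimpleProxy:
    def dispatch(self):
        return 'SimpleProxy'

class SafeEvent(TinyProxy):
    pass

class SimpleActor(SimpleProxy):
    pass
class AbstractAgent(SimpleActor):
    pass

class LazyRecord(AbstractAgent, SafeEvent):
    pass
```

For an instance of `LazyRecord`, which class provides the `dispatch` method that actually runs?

L[LazyRecord] = LazyRecord + merge(L[AbstractAgent], L[SafeEvent], [AbstractAgent SafeEvent])
  take AbstractAgent:  [AbstractAgent SimpleActor SimpleProxy object] + [SafeEvent TinyProxy AsyncCache object] + [AbstractAgent SafeEvent]
  take SimpleActor:  [SimpleActor SimpleProxy object] + [SafeEvent TinyProxy AsyncCache object] + [SafeEvent]
  take SimpleProxy:  [SimpleProxy object] + [SafeEvent TinyProxy AsyncCache object] + [SafeEvent]
  take SafeEvent:  [object] + [SafeEvent TinyProxy AsyncCache object] + [SafeEvent]
  take TinyProxy:  [object] + [TinyProxy AsyncCache object]
  take AsyncCache:  [object] + [AsyncCache object]
  take object:  [object] + [object]
MRO: LazyRecord AbstractAgent SimpleActor SimpleProxy SafeEvent TinyProxy AsyncCache object
dispatch is defined in: AsyncCache, SimpleProxy, TinyProxy. First along the MRO is SimpleProxy.

SimpleProxy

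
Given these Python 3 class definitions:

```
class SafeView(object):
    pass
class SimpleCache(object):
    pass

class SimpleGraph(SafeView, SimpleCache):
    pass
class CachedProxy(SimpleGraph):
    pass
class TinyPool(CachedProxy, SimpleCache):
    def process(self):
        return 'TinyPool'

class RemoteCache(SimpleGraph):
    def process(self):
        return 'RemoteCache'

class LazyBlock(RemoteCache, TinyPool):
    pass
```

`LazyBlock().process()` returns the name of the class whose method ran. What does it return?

L[LazyBlock] = LazyBlock + merge(L[RemoteCache], L[TinyPool], [RemoteCache TinyPool])
  take RemoteCache:  [RemoteCache SimpleGraph SafeView SimpleCache object] + [TinyPool CachedProxy SimpleGraph SafeView SimpleCache object] + [RemoteCache TinyPool]
  take TinyPool:  [SimpleGraph SafeView SimpleCache object] + [TinyPool CachedProxy SimpleGraph SafeView SimpleCache object] + [TinyPool]
  take CachedProxy:  [SimpleGraph SafeView SimpleCache object] + [CachedProxy SimpleGraph SafeView SimpleCache object]
  take SimpleGraph:  [SimpleGraph SafeView SimpleCache object] + [SimpleGraph SafeView SimpleCache object]
  take SafeView:  [SafeView SimpleCache object] + [SafeView SimpleCache object]
  take SimpleCache:  [SimpleCache object] + [SimpleCache object]
  take object:  [object] + [object]
MRO: LazyBlock RemoteCache TinyPool CachedProxy SimpleGraph SafeView SimpleCache object
process is defined in: RemoteCache, TinyPool. First along the MRO is RemoteCache.

RemoteCache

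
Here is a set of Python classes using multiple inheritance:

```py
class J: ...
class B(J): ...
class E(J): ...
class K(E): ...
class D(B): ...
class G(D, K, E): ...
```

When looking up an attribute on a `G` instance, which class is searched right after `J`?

L[G] = G + merge(L[D], L[K], L[E], [D K E])
  take D:  [D B J object] + [K E J object] + [E J object] + [D K E]
  take B:  [B J object] + [K E J object] + [E J object] + [K E]
  take K:  [J object] + [K E J object] + [E J object] + [K E]
  take E:  [J object] + [E J object] + [E J object] + [E]
  take J:  [J object] + [J object] + [J object]
  take object:  [object] + [object] + [object]
MRO: G D B K E J object
J is at position 5; next is object.

object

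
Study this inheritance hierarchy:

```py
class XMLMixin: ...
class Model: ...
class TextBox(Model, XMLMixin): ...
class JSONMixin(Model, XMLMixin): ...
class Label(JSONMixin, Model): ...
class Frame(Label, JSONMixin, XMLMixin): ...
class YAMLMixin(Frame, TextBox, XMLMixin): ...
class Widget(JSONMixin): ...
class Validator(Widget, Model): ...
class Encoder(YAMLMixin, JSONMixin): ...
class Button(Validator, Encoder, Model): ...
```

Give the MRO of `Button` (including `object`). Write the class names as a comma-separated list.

L[Button] = Button + merge(L[Validator], L[Encoder], L[Model], [Validator Encoder Model])
  take Validator:  [Validator Widget JSONMixin Model XMLMixin object] + [Encoder YAMLMixin Frame Label JSONMixin TextBox Model XMLMixin object] + [Model object] + [Validator Encoder Model]
  take Widget:  [Widget JSONMixin Model XMLMixin object] + [Encoder YAMLMixin Frame Label JSONMixin TextBox Model XMLMixin object] + [Model object] + [Encoder Model]
  take Encoder:  [JSONMixin Model XMLMixin object] + [Encoder YAMLMixin Frame Label JSONMixin TextBox Model XMLMixin object] + [Model object] + [Encoder Model]
  take YAMLMixin:  [JSONMixin Model XMLMixin object] + [YAMLMixin Frame Label JSONMixin TextBox Model XMLMixin object] + [Model object] + [Model]
  take Frame:  [JSONMixin Model XMLMixin object] + [Frame Label JSONMixin TextBox Model XMLMixin object] + [Model object] + [Model]
  take Label:  [JSONMixin Model XMLMixin object] + [Label JSONMixin TextBox Model XMLMixin object] + [Model object] + [Model]
  take JSONMixin:  [JSONMixin Model XMLMixin object] + [JSONMixin TextBox Model XMLMixin object] + [Model object] + [Model]
  take TextBox:  [Model XMLMixin object] + [TextBox Model XMLMixin object] + [Model object] + [Model]
  take Model:  [Model XMLMixin object] + [Model XMLMixin object] + [Model object] + [Model]
  take XMLMixin:  [XMLMixin object] + [XMLMixin object] + [object]
  take object:  [object] + [object] + [object]

Button, Validator, Widget, Encoder, YAMLMixin, Frame, Label, JSONMixin, TextBox, Model, XMLMixin, object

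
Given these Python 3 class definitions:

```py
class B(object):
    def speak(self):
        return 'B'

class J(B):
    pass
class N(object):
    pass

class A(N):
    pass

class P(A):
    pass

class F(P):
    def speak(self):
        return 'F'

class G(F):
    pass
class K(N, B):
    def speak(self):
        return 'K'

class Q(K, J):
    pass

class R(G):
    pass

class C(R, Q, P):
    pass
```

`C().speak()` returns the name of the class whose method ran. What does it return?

F

L[C] = C + merge(L[R], L[Q], L[P], [R Q P])
  take R:  [R G F P A N object] + [Q K N J B object] + [P A N object] + [R Q P]
  take G:  [G F P A N object] + [Q K N J B object] + [P A N object] + [Q P]
  take F:  [F P A N object] + [Q K N J B object] + [P A N object] + [Q P]
  take Q:  [P A N object] + [Q K N J B object] + [P A N object] + [Q P]
  take P:  [P A N object] + [K N J B object] + [P A N object] + [P]
  take A:  [A N object] + [K N J B object] + [A N object]
  take K:  [N object] + [K N J B object] + [N object]
  take N:  [N object] + [N J B object] + [N object]
  take J:  [object] + [J B object] + [object]
  take B:  [object] + [B object] + [object]
  take object:  [object] + [object] + [object]
MRO: C R G F Q P A K N J B object
speak is defined in: B, F, K. First along the MRO is F.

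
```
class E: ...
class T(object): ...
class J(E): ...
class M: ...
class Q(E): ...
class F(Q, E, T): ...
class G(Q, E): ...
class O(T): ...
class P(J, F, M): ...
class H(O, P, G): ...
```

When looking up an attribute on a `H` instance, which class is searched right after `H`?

O

L[H] = H + merge(L[O], L[P], L[G], [O P G])
  take O:  [O T object] + [P J F Q E T M object] + [G Q E object] + [O P G]
  take P:  [T object] + [P J F Q E T M object] + [G Q E object] + [P G]
  take J:  [T object] + [J F Q E T M object] + [G Q E object] + [G]
  take F:  [T object] + [F Q E T M object] + [G Q E object] + [G]
  take G:  [T object] + [Q E T M object] + [G Q E object] + [G]
  take Q:  [T object] + [Q E T M object] + [Q E object]
  take E:  [T object] + [E T M object] + [E object]
  take T:  [T object] + [T M object] + [object]
  take M:  [object] + [M object] + [object]
  take object:  [object] + [object] + [object]
MRO: H O P J F G Q E T M object
H is at position 0; next is O.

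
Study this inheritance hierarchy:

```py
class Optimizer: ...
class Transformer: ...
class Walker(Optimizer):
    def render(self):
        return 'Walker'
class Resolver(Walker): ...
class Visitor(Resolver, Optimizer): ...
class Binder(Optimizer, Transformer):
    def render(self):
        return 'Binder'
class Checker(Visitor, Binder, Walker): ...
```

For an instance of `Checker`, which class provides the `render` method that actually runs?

L[Checker] = Checker + merge(L[Visitor], L[Binder], L[Walker], [Visitor Binder Walker])
  take Visitor:  [Visitor Resolver Walker Optimizer object] + [Binder Optimizer Transformer object] + [Walker Optimizer object] + [Visitor Binder Walker]
  take Resolver:  [Resolver Walker Optimizer object] + [Binder Optimizer Transformer object] + [Walker Optimizer object] + [Binder Walker]
  take Binder:  [Walker Optimizer object] + [Binder Optimizer Transformer object] + [Walker Optimizer object] + [Binder Walker]
  take Walker:  [Walker Optimizer object] + [Optimizer Transformer object] + [Walker Optimizer object] + [Walker]
  take Optimizer:  [Optimizer object] + [Optimizer Transformer object] + [Optimizer object]
  take Transformer:  [object] + [Transformer object] + [object]
  take object:  [object] + [object] + [object]
MRO: Checker Visitor Resolver Binder Walker Optimizer Transformer object
render is defined in: Binder, Walker. First along the MRO is Binder.

Binder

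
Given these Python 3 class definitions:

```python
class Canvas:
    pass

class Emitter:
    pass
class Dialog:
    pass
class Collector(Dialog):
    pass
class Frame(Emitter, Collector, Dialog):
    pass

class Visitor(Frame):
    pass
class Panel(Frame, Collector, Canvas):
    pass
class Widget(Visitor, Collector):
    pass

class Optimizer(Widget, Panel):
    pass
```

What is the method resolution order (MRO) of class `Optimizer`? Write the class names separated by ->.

Optimizer -> Widget -> Visitor -> Panel -> Frame -> Emitter -> Collector -> Dialog -> Canvas -> object

L[Optimizer] = Optimizer + merge(L[Widget], L[Panel], [Widget Panel])
  take Widget:  [Widget Visitor Frame Emitter Collector Dialog object] + [Panel Frame Emitter Collector Dialog Canvas object] + [Widget Panel]
  take Visitor:  [Visitor Frame Emitter Collector Dialog object] + [Panel Frame Emitter Collector Dialog Canvas object] + [Panel]
  take Panel:  [Frame Emitter Collector Dialog object] + [Panel Frame Emitter Collector Dialog Canvas object] + [Panel]
  take Frame:  [Frame Emitter Collector Dialog object] + [Frame Emitter Collector Dialog Canvas object]
  take Emitter:  [Emitter Collector Dialog object] + [Emitter Collector Dialog Canvas object]
  take Collector:  [Collector Dialog object] + [Collector Dialog Canvas object]
  take Dialog:  [Dialog object] + [Dialog Canvas object]
  take Canvas:  [object] + [Canvas object]
  take object:  [object] + [object]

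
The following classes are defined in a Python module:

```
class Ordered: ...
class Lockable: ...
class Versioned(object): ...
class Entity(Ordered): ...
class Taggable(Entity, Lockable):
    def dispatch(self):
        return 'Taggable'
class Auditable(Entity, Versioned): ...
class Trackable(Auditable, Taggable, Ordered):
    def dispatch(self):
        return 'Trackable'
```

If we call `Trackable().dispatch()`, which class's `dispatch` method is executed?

Trackable

L[Trackable] = Trackable + merge(L[Auditable], L[Taggable], L[Ordered], [Auditable Taggable Ordered])
  take Auditable:  [Auditable Entity Ordered Versioned object] + [Taggable Entity Ordered Lockable object] + [Ordered object] + [Auditable Taggable Ordered]
  take Taggable:  [Entity Ordered Versioned object] + [Taggable Entity Ordered Lockable object] + [Ordered object] + [Taggable Ordered]
  take Entity:  [Entity Ordered Versioned object] + [Entity Ordered Lockable object] + [Ordered object] + [Ordered]
  take Ordered:  [Ordered Versioned object] + [Ordered Lockable object] + [Ordered object] + [Ordered]
  take Versioned:  [Versioned object] + [Lockable object] + [object]
  take Lockable:  [object] + [Lockable object] + [object]
  take object:  [object] + [object] + [object]
MRO: Trackable Auditable Taggable Entity Ordered Versioned Lockable object
dispatch is defined in: Taggable, Trackable. First along the MRO is Trackable.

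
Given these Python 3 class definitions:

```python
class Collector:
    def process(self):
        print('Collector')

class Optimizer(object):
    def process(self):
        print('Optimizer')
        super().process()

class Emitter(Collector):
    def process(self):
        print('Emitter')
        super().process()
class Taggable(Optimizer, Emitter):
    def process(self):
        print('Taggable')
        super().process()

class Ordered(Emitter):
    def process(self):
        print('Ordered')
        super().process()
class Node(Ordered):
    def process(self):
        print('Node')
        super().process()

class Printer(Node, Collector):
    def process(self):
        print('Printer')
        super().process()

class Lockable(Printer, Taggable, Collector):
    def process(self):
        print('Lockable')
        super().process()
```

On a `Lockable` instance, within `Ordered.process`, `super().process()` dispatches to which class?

Taggable

L[Lockable] = Lockable + merge(L[Printer], L[Taggable], L[Collector], [Printer Taggable Collector])
  take Printer:  [Printer Node Ordered Emitter Collector object] + [Taggable Optimizer Emitter Collector object] + [Collector object] + [Printer Taggable Collector]
  take Node:  [Node Ordered Emitter Collector object] + [Taggable Optimizer Emitter Collector object] + [Collector object] + [Taggable Collector]
  take Ordered:  [Ordered Emitter Collector object] + [Taggable Optimizer Emitter Collector object] + [Collector object] + [Taggable Collector]
  take Taggable:  [Emitter Collector object] + [Taggable Optimizer Emitter Collector object] + [Collector object] + [Taggable Collector]
  take Optimizer:  [Emitter Collector object] + [Optimizer Emitter Collector object] + [Collector object] + [Collector]
  take Emitter:  [Emitter Collector object] + [Emitter Collector object] + [Collector object] + [Collector]
  take Collector:  [Collector object] + [Collector object] + [Collector object] + [Collector]
  take object:  [object] + [object] + [object]
MRO: Lockable Printer Node Ordered Taggable Optimizer Emitter Collector object
super() in Ordered.process on a Lockable instance goes to the class after Ordered in Lockable's MRO: Taggable.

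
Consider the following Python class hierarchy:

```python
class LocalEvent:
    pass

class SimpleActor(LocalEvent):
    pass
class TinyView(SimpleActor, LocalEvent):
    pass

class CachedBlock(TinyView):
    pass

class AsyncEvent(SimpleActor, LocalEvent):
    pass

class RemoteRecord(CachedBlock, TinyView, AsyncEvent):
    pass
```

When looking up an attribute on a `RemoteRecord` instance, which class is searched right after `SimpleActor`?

LocalEvent

L[RemoteRecord] = RemoteRecord + merge(L[CachedBlock], L[TinyView], L[AsyncEvent], [CachedBlock TinyView AsyncEvent])
  take CachedBlock:  [CachedBlock TinyView SimpleActor LocalEvent object] + [TinyView SimpleActor LocalEvent object] + [AsyncEvent SimpleActor LocalEvent object] + [CachedBlock TinyView AsyncEvent]
  take TinyView:  [TinyView SimpleActor LocalEvent object] + [TinyView SimpleActor LocalEvent object] + [AsyncEvent SimpleActor LocalEvent object] + [TinyView AsyncEvent]
  take AsyncEvent:  [SimpleActor LocalEvent object] + [SimpleActor LocalEvent object] + [AsyncEvent SimpleActor LocalEvent object] + [AsyncEvent]
  take SimpleActor:  [SimpleActor LocalEvent object] + [SimpleActor LocalEvent object] + [SimpleActor LocalEvent object]
  take LocalEvent:  [LocalEvent object] + [LocalEvent object] + [LocalEvent object]
  take object:  [object] + [object] + [object]
MRO: RemoteRecord CachedBlock TinyView AsyncEvent SimpleActor LocalEvent object
SimpleActor is at position 4; next is LocalEvent.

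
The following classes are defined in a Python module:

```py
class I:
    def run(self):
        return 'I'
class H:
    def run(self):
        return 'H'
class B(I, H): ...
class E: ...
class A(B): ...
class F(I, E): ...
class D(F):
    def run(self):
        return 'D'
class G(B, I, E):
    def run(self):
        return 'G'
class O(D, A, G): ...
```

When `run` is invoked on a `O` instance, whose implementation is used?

D

L[O] = O + merge(L[D], L[A], L[G], [D A G])
  take D:  [D F I E object] + [A B I H object] + [G B I H E object] + [D A G]
  take F:  [F I E object] + [A B I H object] + [G B I H E object] + [A G]
  take A:  [I E object] + [A B I H object] + [G B I H E object] + [A G]
  take G:  [I E object] + [B I H object] + [G B I H E object] + [G]
  take B:  [I E object] + [B I H object] + [B I H E object]
  take I:  [I E object] + [I H object] + [I H E object]
  take H:  [E object] + [H object] + [H E object]
  take E:  [E object] + [object] + [E object]
  take object:  [object] + [object] + [object]
MRO: O D F A G B I H E object
run is defined in: D, G, H, I. First along the MRO is D.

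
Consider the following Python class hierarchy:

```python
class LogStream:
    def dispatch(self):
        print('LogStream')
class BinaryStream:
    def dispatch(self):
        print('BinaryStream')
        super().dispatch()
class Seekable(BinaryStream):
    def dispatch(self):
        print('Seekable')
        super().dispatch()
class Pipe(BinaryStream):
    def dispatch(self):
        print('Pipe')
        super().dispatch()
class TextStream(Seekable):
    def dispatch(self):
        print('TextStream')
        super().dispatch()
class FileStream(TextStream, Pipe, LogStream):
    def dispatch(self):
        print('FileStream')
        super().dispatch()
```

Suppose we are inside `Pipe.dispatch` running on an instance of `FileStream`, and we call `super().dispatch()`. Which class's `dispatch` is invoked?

BinaryStream

L[FileStream] = FileStream + merge(L[TextStream], L[Pipe], L[LogStream], [TextStream Pipe LogStream])
  take TextStream:  [TextStream Seekable BinaryStream object] + [Pipe BinaryStream object] + [LogStream object] + [TextStream Pipe LogStream]
  take Seekable:  [Seekable BinaryStream object] + [Pipe BinaryStream object] + [LogStream object] + [Pipe LogStream]
  take Pipe:  [BinaryStream object] + [Pipe BinaryStream object] + [LogStream object] + [Pipe LogStream]
  take BinaryStream:  [BinaryStream object] + [BinaryStream object] + [LogStream object] + [LogStream]
  take LogStream:  [object] + [object] + [LogStream object] + [LogStream]
  take object:  [object] + [object] + [object]
MRO: FileStream TextStream Seekable Pipe BinaryStream LogStream object
super() in Pipe.dispatch on a FileStream instance goes to the class after Pipe in FileStream's MRO: BinaryStream.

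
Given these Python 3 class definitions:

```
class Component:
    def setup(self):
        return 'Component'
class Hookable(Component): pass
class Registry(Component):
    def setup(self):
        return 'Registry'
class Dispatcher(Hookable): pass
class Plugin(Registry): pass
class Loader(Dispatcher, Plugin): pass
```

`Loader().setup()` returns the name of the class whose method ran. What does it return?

L[Loader] = Loader + merge(L[Dispatcher], L[Plugin], [Dispatcher Plugin])
  take Dispatcher:  [Dispatcher Hookable Component object] + [Plugin Registry Component object] + [Dispatcher Plugin]
  take Hookable:  [Hookable Component object] + [Plugin Registry Component object] + [Plugin]
  take Plugin:  [Component object] + [Plugin Registry Component object] + [Plugin]
  take Registry:  [Component object] + [Registry Component object]
  take Component:  [Component object] + [Component object]
  take object:  [object] + [object]
MRO: Loader Dispatcher Hookable Plugin Registry Component object
setup is defined in: Component, Registry. First along the MRO is Registry.

Registry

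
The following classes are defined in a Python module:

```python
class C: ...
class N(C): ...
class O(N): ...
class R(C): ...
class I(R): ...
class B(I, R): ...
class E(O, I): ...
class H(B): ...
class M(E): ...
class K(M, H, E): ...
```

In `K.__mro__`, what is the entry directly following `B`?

L[K] = K + merge(L[M], L[H], L[E], [M H E])
  take M:  [M E O N I R C object] + [H B I R C object] + [E O N I R C object] + [M H E]
  take H:  [E O N I R C object] + [H B I R C object] + [E O N I R C object] + [H E]
  take E:  [E O N I R C object] + [B I R C object] + [E O N I R C object] + [E]
  take O:  [O N I R C object] + [B I R C object] + [O N I R C object]
  take N:  [N I R C object] + [B I R C object] + [N I R C object]
  take B:  [I R C object] + [B I R C object] + [I R C object]
  take I:  [I R C object] + [I R C object] + [I R C object]
  take R:  [R C object] + [R C object] + [R C object]
  take C:  [C object] + [C object] + [C object]
  take object:  [object] + [object] + [object]
MRO: K M H E O N B I R C object
B is at position 6; next is I.

I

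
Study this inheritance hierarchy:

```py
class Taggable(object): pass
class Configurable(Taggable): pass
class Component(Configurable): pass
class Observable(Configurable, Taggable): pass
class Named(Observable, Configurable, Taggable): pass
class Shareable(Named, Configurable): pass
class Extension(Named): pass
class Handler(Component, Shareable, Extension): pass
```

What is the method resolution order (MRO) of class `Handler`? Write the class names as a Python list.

[Handler, Component, Shareable, Extension, Named, Observable, Configurable, Taggable, object]

L[Handler] = Handler + merge(L[Component], L[Shareable], L[Extension], [Component Shareable Extension])
  take Component:  [Component Configurable Taggable object] + [Shareable Named Observable Configurable Taggable object] + [Extension Named Observable Configurable Taggable object] + [Component Shareable Extension]
  take Shareable:  [Configurable Taggable object] + [Shareable Named Observable Configurable Taggable object] + [Extension Named Observable Configurable Taggable object] + [Shareable Extension]
  take Extension:  [Configurable Taggable object] + [Named Observable Configurable Taggable object] + [Extension Named Observable Configurable Taggable object] + [Extension]
  take Named:  [Configurable Taggable object] + [Named Observable Configurable Taggable object] + [Named Observable Configurable Taggable object]
  take Observable:  [Configurable Taggable object] + [Observable Configurable Taggable object] + [Observable Configurable Taggable object]
  take Configurable:  [Configurable Taggable object] + [Configurable Taggable object] + [Configurable Taggable object]
  take Taggable:  [Taggable object] + [Taggable object] + [Taggable object]
  take object:  [object] + [object] + [object]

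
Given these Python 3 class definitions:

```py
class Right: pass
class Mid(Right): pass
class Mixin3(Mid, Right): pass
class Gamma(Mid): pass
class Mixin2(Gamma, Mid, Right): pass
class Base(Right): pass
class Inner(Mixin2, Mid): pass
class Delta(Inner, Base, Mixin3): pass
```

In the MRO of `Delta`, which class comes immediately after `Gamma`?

Base

L[Delta] = Delta + merge(L[Inner], L[Base], L[Mixin3], [Inner Base Mixin3])
  take Inner:  [Inner Mixin2 Gamma Mid Right object] + [Base Right object] + [Mixin3 Mid Right object] + [Inner Base Mixin3]
  take Mixin2:  [Mixin2 Gamma Mid Right object] + [Base Right object] + [Mixin3 Mid Right object] + [Base Mixin3]
  take Gamma:  [Gamma Mid Right object] + [Base Right object] + [Mixin3 Mid Right object] + [Base Mixin3]
  take Base:  [Mid Right object] + [Base Right object] + [Mixin3 Mid Right object] + [Base Mixin3]
  take Mixin3:  [Mid Right object] + [Right object] + [Mixin3 Mid Right object] + [Mixin3]
  take Mid:  [Mid Right object] + [Right object] + [Mid Right object]
  take Right:  [Right object] + [Right object] + [Right object]
  take object:  [object] + [object] + [object]
MRO: Delta Inner Mixin2 Gamma Base Mixin3 Mid Right object
Gamma is at position 3; next is Base.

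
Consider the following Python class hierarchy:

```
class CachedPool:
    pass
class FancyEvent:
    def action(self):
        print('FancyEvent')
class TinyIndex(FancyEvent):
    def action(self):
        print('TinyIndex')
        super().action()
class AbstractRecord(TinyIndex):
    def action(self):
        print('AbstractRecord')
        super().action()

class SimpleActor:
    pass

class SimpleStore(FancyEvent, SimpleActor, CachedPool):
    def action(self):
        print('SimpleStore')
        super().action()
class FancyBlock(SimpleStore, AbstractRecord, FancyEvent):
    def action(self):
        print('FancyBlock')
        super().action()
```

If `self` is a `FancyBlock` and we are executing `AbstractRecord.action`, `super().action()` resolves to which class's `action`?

L[FancyBlock] = FancyBlock + merge(L[SimpleStore], L[AbstractRecord], L[FancyEvent], [SimpleStore AbstractRecord FancyEvent])
  take SimpleStore:  [SimpleStore FancyEvent SimpleActor CachedPool object] + [AbstractRecord TinyIndex FancyEvent object] + [FancyEvent object] + [SimpleStore AbstractRecord FancyEvent]
  take AbstractRecord:  [FancyEvent SimpleActor CachedPool object] + [AbstractRecord TinyIndex FancyEvent object] + [FancyEvent object] + [AbstractRecord FancyEvent]
  take TinyIndex:  [FancyEvent SimpleActor CachedPool object] + [TinyIndex FancyEvent object] + [FancyEvent object] + [FancyEvent]
  take FancyEvent:  [FancyEvent SimpleActor CachedPool object] + [FancyEvent object] + [FancyEvent object] + [FancyEvent]
  take SimpleActor:  [SimpleActor CachedPool object] + [object] + [object]
  take CachedPool:  [CachedPool object] + [object] + [object]
  take object:  [object] + [object] + [object]
MRO: FancyBlock SimpleStore AbstractRecord TinyIndex FancyEvent SimpleActor CachedPool object
super() in AbstractRecord.action on a FancyBlock instance goes to the class after AbstractRecord in FancyBlock's MRO: TinyIndex.

TinyIndex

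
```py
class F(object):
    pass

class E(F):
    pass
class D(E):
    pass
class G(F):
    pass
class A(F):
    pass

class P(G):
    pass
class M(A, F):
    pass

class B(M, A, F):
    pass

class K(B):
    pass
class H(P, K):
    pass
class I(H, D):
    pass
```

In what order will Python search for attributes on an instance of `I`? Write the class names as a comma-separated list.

L[I] = I + merge(L[H], L[D], [H D])
  take H:  [H P G K B M A F object] + [D E F object] + [H D]
  take P:  [P G K B M A F object] + [D E F object] + [D]
  take G:  [G K B M A F object] + [D E F object] + [D]
  take K:  [K B M A F object] + [D E F object] + [D]
  take B:  [B M A F object] + [D E F object] + [D]
  take M:  [M A F object] + [D E F object] + [D]
  take A:  [A F object] + [D E F object] + [D]
  take D:  [F object] + [D E F object] + [D]
  take E:  [F object] + [E F object]
  take F:  [F object] + [F object]
  take object:  [object] + [object]

I, H, P, G, K, B, M, A, D, E, F, object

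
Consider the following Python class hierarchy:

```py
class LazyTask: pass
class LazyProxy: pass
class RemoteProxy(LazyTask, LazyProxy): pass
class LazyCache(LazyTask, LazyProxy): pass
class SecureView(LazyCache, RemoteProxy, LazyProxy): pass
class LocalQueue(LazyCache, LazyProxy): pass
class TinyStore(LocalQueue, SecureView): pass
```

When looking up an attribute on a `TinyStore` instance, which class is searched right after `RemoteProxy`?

L[TinyStore] = TinyStore + merge(L[LocalQueue], L[SecureView], [LocalQueue SecureView])
  take LocalQueue:  [LocalQueue LazyCache LazyTask LazyProxy object] + [SecureView LazyCache RemoteProxy LazyTask LazyProxy object] + [LocalQueue SecureView]
  take SecureView:  [LazyCache LazyTask LazyProxy object] + [SecureView LazyCache RemoteProxy LazyTask LazyProxy object] + [SecureView]
  take LazyCache:  [LazyCache LazyTask LazyProxy object] + [LazyCache RemoteProxy LazyTask LazyProxy object]
  take RemoteProxy:  [LazyTask LazyProxy object] + [RemoteProxy LazyTask LazyProxy object]
  take LazyTask:  [LazyTask LazyProxy object] + [LazyTask LazyProxy object]
  take LazyProxy:  [LazyProxy object] + [LazyProxy object]
  take object:  [object] + [object]
MRO: TinyStore LocalQueue SecureView LazyCache RemoteProxy LazyTask LazyProxy object
RemoteProxy is at position 4; next is LazyTask.

LazyTask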